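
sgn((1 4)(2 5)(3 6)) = -1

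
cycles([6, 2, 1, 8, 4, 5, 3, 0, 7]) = (0 6 3 8 7)(1 2)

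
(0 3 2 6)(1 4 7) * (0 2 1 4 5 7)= (0 3 1 5 7 4)(2 6)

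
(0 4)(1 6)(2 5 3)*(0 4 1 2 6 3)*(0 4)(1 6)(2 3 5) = (0 6 3 1 5 4)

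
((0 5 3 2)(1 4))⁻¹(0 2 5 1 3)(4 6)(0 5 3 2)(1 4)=(0 3 4 2 5)(1 6)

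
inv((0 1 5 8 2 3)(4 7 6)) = (0 3 2 8 5 1)(4 6 7)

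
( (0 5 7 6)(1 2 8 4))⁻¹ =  (0 6 7 5)(1 4 8 2)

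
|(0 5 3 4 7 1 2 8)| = 8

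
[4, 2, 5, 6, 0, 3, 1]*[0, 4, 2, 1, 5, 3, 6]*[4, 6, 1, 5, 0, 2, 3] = [2, 1, 5, 3, 4, 6, 0]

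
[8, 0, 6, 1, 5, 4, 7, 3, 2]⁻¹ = [1, 3, 8, 7, 5, 4, 2, 6, 0]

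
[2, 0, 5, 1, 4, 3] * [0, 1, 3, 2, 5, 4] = [3, 0, 4, 1, 5, 2]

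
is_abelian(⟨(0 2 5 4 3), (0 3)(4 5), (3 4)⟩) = no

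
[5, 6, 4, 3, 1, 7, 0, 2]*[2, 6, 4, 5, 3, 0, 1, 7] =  [0, 1, 3, 5, 6, 7, 2, 4]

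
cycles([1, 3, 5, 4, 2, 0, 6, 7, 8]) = (0 1 3 4 2 5)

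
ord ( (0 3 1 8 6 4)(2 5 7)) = 6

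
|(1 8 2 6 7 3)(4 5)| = 6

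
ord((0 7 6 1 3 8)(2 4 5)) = 6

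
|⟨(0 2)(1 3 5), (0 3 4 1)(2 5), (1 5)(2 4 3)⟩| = 720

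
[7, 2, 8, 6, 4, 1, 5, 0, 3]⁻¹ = [7, 5, 1, 8, 4, 6, 3, 0, 2]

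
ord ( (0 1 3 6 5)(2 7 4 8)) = 20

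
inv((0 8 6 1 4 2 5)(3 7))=(0 5 2 4 1 6 8)(3 7)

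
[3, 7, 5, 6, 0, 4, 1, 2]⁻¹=[4, 6, 7, 0, 5, 2, 3, 1]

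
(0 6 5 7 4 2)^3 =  (0 7)(2 5)(4 6)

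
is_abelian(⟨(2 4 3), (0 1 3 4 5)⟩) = no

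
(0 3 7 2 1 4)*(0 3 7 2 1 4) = (0 7 1)(2 4 3)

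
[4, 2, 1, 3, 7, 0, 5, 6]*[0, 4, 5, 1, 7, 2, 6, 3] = [7, 5, 4, 1, 3, 0, 2, 6]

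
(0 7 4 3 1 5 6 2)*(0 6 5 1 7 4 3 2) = (0 4 2 6)(3 7)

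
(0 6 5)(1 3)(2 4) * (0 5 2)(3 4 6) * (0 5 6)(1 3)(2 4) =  (0 1 2)(4 5 6)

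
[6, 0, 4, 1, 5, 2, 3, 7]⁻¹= [1, 3, 5, 6, 2, 4, 0, 7]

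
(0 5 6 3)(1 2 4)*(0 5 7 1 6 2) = (0 7 1)(2 4 6 3 5)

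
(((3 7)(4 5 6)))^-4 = (4 6 5)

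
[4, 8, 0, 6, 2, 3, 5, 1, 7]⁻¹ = [2, 7, 4, 5, 0, 6, 3, 8, 1]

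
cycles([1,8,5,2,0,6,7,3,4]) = (0 1 8 4) (2 5 6 7 3) 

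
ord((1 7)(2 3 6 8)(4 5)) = 4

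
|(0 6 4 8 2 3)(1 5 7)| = 6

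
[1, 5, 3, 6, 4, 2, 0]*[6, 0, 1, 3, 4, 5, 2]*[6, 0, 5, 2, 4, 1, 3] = [6, 1, 2, 5, 4, 0, 3]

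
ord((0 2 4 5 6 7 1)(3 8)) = 14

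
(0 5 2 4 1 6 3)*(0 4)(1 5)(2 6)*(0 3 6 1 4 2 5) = (0 4)(1 5)(2 3)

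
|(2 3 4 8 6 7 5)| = 7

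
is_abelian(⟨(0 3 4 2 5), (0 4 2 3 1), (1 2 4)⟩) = no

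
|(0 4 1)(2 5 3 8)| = 12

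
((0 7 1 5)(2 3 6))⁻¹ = (0 5 1 7)(2 6 3)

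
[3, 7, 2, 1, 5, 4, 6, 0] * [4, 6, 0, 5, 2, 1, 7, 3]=[5, 3, 0, 6, 1, 2, 7, 4]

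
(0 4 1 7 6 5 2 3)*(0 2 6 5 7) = (0 4 1)(2 3)(5 6 7)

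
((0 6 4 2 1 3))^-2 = (0 1 4)(2 6 3)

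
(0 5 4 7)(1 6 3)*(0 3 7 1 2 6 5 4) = (0 4 1 5)(2 6 7 3)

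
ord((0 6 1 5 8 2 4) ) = 7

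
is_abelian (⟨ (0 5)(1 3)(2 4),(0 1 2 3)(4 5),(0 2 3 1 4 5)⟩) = no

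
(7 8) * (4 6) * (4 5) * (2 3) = (2 3)(4 6 5)(7 8)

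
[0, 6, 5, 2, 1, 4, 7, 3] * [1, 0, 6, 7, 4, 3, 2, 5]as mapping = [0→1, 1→2, 2→3, 3→6, 4→0, 5→4, 6→5, 7→7]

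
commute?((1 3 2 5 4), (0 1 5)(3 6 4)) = no:(1 3 2 5 4)*(0 1 5)(3 6 4) = (0 1 6 4 5 3 2), (0 1 5)(3 6 4)*(1 3 2 5 4) = (0 3 6 1 4 2 5)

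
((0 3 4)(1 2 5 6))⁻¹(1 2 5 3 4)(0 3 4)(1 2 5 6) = (0 2 5 6 4)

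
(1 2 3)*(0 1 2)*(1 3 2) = (0 3 1)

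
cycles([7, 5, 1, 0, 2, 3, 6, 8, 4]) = (0 7 8 4 2 1 5 3)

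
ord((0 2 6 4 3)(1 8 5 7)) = 20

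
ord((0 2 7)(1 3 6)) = 3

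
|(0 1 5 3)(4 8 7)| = 12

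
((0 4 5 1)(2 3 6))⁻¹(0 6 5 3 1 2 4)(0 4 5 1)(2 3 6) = (0 3 5 4 2 1 6)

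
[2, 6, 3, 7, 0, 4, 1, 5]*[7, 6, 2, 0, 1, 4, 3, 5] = [2, 3, 0, 5, 7, 1, 6, 4]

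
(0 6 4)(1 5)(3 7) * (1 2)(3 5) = (0 6 4)(1 3 7 5 2)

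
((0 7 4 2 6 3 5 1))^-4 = (0 6)(1 2)(3 7)(4 5)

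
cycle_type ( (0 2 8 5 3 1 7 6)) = 8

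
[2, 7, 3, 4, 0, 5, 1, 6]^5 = [2, 6, 3, 4, 0, 5, 7, 1]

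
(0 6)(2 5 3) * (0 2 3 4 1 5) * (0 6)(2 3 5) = (1 2 6 3 5 4)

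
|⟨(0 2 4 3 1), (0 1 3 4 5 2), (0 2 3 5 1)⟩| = 720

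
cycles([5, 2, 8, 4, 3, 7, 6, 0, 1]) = (0 5 7)(1 2 8)(3 4)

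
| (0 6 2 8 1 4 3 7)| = 8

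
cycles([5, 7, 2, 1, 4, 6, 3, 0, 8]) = (0 5 6 3 1 7)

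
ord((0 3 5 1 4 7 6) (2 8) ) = 14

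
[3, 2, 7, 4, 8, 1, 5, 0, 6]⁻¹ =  [7, 5, 1, 0, 3, 6, 8, 2, 4]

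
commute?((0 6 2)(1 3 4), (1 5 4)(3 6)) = no:(0 6 2)(1 3 4) * (1 5 4)(3 6) = (0 3 1 6 2)(4 5), (1 5 4)(3 6) * (0 6 2)(1 3 4) = (0 6 4 3 2)(1 5)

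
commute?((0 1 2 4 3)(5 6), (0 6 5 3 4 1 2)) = no:(0 1 2 4 3)(5 6)*(0 6 5 3 4 1 2) = (0 2 1)(3 6), (0 6 5 3 4 1 2)*(0 1 2 4 3)(5 6) = (0 5)(1 4 2)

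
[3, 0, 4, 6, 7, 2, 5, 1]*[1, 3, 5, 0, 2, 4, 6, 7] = [0, 1, 2, 6, 7, 5, 4, 3]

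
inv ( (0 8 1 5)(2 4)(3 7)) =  (0 5 1 8)(2 4)(3 7)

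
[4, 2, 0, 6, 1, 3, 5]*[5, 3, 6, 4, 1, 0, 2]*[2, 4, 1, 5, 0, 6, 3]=[4, 3, 6, 1, 5, 0, 2]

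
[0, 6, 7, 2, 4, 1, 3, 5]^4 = [0, 7, 6, 1, 4, 2, 5, 3]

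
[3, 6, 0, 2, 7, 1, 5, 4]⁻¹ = [2, 5, 3, 0, 7, 6, 1, 4]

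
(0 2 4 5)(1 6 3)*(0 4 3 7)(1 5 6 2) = (0 1 2 3 5 4 6 7)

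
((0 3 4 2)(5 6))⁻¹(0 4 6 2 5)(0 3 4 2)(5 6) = (0 6 3 2 5)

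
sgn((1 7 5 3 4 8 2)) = 1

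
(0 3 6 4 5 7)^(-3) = (0 4)(3 5)(6 7)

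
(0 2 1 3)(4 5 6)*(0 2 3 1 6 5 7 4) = (0 3 2 6)(4 7)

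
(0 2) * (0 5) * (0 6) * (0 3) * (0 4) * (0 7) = (0 2 5 6 3 4 7) 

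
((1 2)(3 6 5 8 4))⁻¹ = (1 2)(3 4 8 5 6)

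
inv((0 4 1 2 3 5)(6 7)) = (0 5 3 2 1 4)(6 7)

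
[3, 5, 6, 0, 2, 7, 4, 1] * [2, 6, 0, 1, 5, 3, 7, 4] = [1, 3, 7, 2, 0, 4, 5, 6]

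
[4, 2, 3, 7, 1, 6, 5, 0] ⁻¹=[7, 4, 1, 2, 0, 6, 5, 3] 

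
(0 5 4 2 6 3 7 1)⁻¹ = (0 1 7 3 6 2 4 5)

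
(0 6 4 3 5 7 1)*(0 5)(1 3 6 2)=(0 2 1 5 7 3)(4 6)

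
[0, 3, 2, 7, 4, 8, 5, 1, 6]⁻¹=[0, 7, 2, 1, 4, 6, 8, 3, 5]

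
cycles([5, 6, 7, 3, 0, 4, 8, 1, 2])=(0 5 4) (1 6 8 2 7) 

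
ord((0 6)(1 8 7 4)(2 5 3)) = 12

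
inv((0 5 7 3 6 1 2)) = (0 2 1 6 3 7 5)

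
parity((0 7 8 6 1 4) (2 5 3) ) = odd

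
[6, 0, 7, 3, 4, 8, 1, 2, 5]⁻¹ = [1, 6, 7, 3, 4, 8, 0, 2, 5]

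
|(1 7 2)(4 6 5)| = 3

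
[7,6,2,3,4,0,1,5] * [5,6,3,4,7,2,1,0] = [0,1,3,4,7,5,6,2]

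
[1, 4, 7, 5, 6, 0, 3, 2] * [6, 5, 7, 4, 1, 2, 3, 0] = [5, 1, 0, 2, 3, 6, 4, 7]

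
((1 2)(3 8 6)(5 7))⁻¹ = (1 2)(3 6 8)(5 7)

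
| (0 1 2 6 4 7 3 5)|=8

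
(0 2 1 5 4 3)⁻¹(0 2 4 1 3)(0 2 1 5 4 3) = (0 2 1 3 5)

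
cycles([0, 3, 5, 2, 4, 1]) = (1 3 2 5)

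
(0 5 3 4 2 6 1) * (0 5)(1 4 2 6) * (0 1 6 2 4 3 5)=(0 1)(2 6 3 4)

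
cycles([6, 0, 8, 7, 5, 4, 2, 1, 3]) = (0 6 2 8 3 7 1)(4 5)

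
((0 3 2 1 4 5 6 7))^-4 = (0 4)(1 7)(2 6)(3 5)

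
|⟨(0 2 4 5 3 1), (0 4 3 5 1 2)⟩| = 24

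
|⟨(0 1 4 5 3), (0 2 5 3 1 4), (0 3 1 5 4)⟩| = 720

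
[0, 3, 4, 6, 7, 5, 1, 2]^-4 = [0, 6, 7, 1, 2, 5, 3, 4]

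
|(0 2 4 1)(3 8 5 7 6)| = 20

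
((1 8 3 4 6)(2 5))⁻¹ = (1 6 4 3 8)(2 5)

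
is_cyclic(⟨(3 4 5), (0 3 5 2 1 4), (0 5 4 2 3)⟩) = no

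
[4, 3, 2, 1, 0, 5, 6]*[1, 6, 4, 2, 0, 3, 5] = [0, 2, 4, 6, 1, 3, 5]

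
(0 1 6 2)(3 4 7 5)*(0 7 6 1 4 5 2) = (0 4 6)(2 7)(3 5)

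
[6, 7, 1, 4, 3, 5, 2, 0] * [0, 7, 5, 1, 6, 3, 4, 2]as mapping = [0→4, 1→2, 2→7, 3→6, 4→1, 5→3, 6→5, 7→0]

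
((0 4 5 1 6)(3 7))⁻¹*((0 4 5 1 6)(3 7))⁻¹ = (0 1 4 6 5)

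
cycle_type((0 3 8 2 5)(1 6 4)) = 3.5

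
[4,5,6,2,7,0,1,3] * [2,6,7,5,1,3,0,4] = [1,3,0,7,4,2,6,5]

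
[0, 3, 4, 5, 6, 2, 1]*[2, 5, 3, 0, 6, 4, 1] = [2, 0, 6, 4, 1, 3, 5]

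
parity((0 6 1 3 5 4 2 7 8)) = even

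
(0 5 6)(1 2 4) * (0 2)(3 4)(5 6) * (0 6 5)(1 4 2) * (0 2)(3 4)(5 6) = (0 6 1 5 2 4 3)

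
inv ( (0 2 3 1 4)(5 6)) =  (0 4 1 3 2)(5 6)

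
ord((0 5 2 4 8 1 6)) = 7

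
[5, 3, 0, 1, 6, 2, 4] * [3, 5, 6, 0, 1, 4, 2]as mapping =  [0→4, 1→0, 2→3, 3→5, 4→2, 5→6, 6→1]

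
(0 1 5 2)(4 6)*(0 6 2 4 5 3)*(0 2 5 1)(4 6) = (1 3 2 4 5 6)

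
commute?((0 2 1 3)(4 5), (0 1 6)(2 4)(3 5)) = no:(0 2 1 3)(4 5) * (0 1 6)(2 4)(3 5) = (0 4 3 1 5 2 6), (0 1 6)(2 4)(3 5) * (0 2 1 3)(4 5) = (0 3 4 1 6 2 5)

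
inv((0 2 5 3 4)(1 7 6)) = (0 4 3 5 2)(1 6 7)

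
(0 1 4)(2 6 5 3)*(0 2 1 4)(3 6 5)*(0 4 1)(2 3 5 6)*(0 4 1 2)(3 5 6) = (0 2 3 4 5)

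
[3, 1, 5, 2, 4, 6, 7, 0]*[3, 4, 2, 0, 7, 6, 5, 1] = [0, 4, 6, 2, 7, 5, 1, 3]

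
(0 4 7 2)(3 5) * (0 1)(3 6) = (0 4 7 2 1)(3 5 6)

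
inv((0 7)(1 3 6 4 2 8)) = (0 7)(1 8 2 4 6 3)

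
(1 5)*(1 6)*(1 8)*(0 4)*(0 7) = (0 4 7)(1 5 6 8)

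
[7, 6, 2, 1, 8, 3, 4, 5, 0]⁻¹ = [8, 3, 2, 5, 6, 7, 1, 0, 4]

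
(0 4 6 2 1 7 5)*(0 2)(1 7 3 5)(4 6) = (0 6)(1 3 5 2 7)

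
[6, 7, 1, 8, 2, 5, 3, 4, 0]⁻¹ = [8, 2, 4, 6, 7, 5, 0, 1, 3]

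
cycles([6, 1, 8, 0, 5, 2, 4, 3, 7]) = (0 6 4 5 2 8 7 3) 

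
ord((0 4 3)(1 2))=6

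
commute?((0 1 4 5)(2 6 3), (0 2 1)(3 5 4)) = no:(0 1 4 5)(2 6 3) * (0 2 1)(3 5 4) = (1 3)(2 6 5), (0 2 1)(3 5 4) * (0 1 4 5)(2 6 3) = (0 6 3)(2 4)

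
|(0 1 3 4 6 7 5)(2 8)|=14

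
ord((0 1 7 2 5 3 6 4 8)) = 9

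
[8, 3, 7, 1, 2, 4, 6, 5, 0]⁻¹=[8, 3, 4, 1, 5, 7, 6, 2, 0]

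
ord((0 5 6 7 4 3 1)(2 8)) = 14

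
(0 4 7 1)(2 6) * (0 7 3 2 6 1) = (0 4 3 2 1 7)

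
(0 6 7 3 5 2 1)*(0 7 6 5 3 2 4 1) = (0 5 4 1 7 2)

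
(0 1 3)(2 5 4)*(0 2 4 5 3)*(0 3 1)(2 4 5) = (1 3 4 5 2)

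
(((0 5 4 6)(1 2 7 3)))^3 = (0 6 4 5)(1 3 7 2)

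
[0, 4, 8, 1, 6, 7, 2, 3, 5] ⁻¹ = [0, 3, 6, 7, 1, 8, 4, 5, 2] 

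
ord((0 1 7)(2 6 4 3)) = 12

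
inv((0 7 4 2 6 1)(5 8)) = (0 1 6 2 4 7)(5 8)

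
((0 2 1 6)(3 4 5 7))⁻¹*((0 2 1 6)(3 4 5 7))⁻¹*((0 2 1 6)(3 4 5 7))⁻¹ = (0 2 1 6)(3 4 5 7)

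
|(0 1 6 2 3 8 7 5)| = 8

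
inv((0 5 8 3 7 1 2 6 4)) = (0 4 6 2 1 7 3 8 5)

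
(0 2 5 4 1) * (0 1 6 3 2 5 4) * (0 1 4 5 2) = (0 2 5 1 4 6 3)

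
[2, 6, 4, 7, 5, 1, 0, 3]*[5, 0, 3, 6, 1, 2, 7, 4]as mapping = [0→3, 1→7, 2→1, 3→4, 4→2, 5→0, 6→5, 7→6]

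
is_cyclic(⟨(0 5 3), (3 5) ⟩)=no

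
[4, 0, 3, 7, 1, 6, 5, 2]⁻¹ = [1, 4, 7, 2, 0, 6, 5, 3]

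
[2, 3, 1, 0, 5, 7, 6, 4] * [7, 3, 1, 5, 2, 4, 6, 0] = [1, 5, 3, 7, 4, 0, 6, 2]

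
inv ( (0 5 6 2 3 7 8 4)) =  (0 4 8 7 3 2 6 5)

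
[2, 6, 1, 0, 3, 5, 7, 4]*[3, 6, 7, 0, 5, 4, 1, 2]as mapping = [0→7, 1→1, 2→6, 3→3, 4→0, 5→4, 6→2, 7→5]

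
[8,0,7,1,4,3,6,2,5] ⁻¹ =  [1,3,7,5,4,8,6,2,0] 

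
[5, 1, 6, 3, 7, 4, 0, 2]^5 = [6, 1, 7, 3, 5, 0, 2, 4]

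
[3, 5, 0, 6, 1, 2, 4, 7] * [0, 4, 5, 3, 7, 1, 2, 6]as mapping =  [0→3, 1→1, 2→0, 3→2, 4→4, 5→5, 6→7, 7→6]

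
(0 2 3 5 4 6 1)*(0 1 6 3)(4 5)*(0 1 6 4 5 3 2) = (1 6 4 2)(3 5)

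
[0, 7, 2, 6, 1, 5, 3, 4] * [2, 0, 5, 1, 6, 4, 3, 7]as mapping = [0→2, 1→7, 2→5, 3→3, 4→0, 5→4, 6→1, 7→6]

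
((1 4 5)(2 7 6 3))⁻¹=(1 5 4)(2 3 6 7)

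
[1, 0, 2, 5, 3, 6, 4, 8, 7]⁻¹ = [1, 0, 2, 4, 6, 3, 5, 8, 7]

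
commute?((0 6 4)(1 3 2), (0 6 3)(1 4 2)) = no:(0 6 4)(1 3 2) * (0 6 3)(1 4 2) = (0 3 1)(2 4 6), (0 6 3)(1 4 2) * (0 6 4)(1 3 2) = (0 4 1)(2 3 6)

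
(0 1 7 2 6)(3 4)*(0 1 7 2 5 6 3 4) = (0 7 5 6 1 2 3)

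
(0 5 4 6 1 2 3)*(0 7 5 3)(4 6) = (0 3 7 5 6 1 2)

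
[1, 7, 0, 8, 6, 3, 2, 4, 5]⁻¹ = [2, 0, 6, 5, 7, 8, 4, 1, 3]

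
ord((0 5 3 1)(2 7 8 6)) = 4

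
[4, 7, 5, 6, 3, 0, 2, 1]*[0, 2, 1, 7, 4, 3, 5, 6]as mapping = [0→4, 1→6, 2→3, 3→5, 4→7, 5→0, 6→1, 7→2]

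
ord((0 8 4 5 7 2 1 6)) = 8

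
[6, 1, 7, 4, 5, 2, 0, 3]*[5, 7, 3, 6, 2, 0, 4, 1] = [4, 7, 1, 2, 0, 3, 5, 6]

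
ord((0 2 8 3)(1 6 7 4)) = 4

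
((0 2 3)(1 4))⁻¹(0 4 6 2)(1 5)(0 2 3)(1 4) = (1 6 3 2)(4 5)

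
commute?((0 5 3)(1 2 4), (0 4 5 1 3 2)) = yes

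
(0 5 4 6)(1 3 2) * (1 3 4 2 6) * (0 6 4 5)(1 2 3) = (1 5 3 4 2)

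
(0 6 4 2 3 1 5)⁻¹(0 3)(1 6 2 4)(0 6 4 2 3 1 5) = (1 6)(2 5 4 3)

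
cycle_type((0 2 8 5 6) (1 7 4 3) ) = 4.5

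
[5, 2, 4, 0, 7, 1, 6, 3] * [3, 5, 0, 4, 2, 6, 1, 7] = [6, 0, 2, 3, 7, 5, 1, 4]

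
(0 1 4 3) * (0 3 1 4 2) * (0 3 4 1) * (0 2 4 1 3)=(0 3 1 4 2)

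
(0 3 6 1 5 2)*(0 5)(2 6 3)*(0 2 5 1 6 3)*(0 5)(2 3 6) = (1 3 5 6 2)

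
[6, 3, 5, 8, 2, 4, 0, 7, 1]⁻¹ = [6, 8, 4, 1, 5, 2, 0, 7, 3]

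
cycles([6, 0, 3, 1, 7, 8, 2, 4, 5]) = (0 6 2 3 1)(4 7)(5 8)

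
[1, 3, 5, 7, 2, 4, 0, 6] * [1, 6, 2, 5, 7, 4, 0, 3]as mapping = [0→6, 1→5, 2→4, 3→3, 4→2, 5→7, 6→1, 7→0]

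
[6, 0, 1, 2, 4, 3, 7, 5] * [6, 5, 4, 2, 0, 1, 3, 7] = [3, 6, 5, 4, 0, 2, 7, 1]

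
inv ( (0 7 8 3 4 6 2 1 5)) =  (0 5 1 2 6 4 3 8 7)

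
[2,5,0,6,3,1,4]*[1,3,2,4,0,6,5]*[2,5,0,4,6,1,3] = [0,3,5,1,6,4,2]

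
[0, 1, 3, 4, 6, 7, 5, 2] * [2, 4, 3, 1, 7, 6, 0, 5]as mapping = [0→2, 1→4, 2→1, 3→7, 4→0, 5→5, 6→6, 7→3]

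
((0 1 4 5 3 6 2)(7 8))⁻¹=(0 2 6 3 5 4 1)(7 8)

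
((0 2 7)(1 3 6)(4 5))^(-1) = (0 7 2)(1 6 3)(4 5)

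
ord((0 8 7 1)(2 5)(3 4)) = 4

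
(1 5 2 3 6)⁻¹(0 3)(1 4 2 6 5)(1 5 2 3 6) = (0 6)(1 2 5 4 3)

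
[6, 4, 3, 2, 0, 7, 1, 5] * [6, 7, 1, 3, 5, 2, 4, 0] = [4, 5, 3, 1, 6, 0, 7, 2]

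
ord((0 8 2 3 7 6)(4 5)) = 6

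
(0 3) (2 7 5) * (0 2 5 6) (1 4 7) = (0 3 2 1 4 7 6) 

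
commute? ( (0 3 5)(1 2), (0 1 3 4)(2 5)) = no: (0 3 5)(1 2)*(0 1 3 4)(2 5) = (0 4)(1 5)(2 3), (0 1 3 4)(2 5)*(0 3 5)(1 2) = (0 2)(1 5)(3 4)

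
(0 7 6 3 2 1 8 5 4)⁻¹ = (0 4 5 8 1 2 3 6 7)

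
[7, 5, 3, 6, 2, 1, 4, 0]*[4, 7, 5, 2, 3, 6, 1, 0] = [0, 6, 2, 1, 5, 7, 3, 4]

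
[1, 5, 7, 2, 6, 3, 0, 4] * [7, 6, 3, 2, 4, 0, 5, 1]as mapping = [0→6, 1→0, 2→1, 3→3, 4→5, 5→2, 6→7, 7→4]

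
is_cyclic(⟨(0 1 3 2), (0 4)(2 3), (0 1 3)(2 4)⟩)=no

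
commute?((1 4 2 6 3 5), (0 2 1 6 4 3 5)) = no:(1 4 2 6 3 5) * (0 2 1 6 4 3 5) = (0 2 4 1 3)(5 6), (0 2 1 6 4 3 5) * (1 4 2 6 3 5) = (0 6 2 4 5)(1 3)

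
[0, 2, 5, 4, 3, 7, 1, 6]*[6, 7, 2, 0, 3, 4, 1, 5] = [6, 2, 4, 3, 0, 5, 7, 1]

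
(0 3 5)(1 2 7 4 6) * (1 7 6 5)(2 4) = (0 3 1 4 5)(2 6 7)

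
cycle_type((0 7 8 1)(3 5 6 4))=4^2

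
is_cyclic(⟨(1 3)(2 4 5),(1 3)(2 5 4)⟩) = yes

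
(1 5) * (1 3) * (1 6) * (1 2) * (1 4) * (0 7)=(0 7)(1 5 3 6 2 4)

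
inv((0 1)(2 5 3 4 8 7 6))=(0 1)(2 6 7 8 4 3 5)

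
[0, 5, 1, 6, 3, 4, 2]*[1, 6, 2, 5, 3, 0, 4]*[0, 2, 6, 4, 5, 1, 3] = [2, 0, 3, 5, 1, 4, 6]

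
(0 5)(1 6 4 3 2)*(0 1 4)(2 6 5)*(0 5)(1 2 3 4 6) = (0 3 1)(2 6 5)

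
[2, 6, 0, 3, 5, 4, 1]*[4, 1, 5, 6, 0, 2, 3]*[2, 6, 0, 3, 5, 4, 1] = [4, 3, 5, 1, 0, 2, 6]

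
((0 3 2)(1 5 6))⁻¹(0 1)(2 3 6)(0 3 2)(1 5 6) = (0 2 1)(3 5)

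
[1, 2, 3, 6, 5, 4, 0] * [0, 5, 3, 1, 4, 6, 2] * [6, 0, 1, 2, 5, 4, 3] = [4, 2, 0, 1, 3, 5, 6] 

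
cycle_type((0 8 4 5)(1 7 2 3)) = 4^2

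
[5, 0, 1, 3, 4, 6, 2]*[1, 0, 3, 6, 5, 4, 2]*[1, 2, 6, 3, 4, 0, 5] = [4, 2, 1, 5, 0, 6, 3]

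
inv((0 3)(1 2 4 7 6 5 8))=(0 3)(1 8 5 6 7 4 2)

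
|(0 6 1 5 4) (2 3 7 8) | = 20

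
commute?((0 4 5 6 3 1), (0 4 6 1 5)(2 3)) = no:(0 4 5 6 3 1)*(0 4 6 1 5)(2 3) = (0 6 2 3 5 1 4), (0 4 6 1 5)(2 3)*(0 4 5 6 3 1) = (0 5 4 3 2 1 6)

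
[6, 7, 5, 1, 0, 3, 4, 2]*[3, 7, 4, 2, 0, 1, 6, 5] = [6, 5, 1, 7, 3, 2, 0, 4]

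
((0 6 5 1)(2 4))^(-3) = (0 6 5 1)(2 4)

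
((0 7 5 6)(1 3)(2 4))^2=(0 5)(6 7)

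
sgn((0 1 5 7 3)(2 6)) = -1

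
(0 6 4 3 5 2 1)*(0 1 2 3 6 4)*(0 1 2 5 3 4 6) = (0 6 1 2 5 4)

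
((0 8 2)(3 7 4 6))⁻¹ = (0 2 8)(3 6 4 7)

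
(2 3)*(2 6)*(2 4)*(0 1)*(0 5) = (0 1 5)(2 3 6 4)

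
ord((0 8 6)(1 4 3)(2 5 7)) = 3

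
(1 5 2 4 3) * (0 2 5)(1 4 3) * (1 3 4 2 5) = (0 5 1)(2 4 3)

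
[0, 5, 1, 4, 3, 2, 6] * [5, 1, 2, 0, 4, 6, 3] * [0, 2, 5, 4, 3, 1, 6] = [1, 6, 2, 3, 0, 5, 4]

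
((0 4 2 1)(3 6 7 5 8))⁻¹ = (0 1 2 4)(3 8 5 7 6)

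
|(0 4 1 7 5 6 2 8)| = 8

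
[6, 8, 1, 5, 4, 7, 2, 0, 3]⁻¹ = [7, 2, 6, 8, 4, 3, 0, 5, 1]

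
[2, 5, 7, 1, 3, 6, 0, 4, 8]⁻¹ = [6, 3, 0, 4, 7, 1, 5, 2, 8]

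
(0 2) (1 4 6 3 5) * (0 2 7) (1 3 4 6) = (0 7) (1 6 4) (3 5) 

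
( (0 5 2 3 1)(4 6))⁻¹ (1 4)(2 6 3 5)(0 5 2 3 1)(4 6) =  (0 6)(1 2 3 4)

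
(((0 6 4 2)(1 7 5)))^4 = (1 7 5)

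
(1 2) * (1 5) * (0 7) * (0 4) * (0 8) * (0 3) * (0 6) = (0 7 4 8 3 6) (1 2 5) 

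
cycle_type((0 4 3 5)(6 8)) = 2.4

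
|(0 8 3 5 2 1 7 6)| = 8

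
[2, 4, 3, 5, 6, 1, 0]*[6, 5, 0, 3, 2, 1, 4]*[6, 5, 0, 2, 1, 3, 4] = [6, 0, 2, 5, 1, 3, 4]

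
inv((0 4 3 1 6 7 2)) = (0 2 7 6 1 3 4)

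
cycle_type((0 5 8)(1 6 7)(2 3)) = 2.3^2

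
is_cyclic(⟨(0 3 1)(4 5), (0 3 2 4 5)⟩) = no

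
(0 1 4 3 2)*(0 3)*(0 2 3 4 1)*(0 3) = (0 3)(2 4)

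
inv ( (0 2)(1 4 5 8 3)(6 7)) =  (0 2)(1 3 8 5 4)(6 7)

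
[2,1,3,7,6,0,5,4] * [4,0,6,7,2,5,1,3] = [6,0,7,3,1,4,5,2]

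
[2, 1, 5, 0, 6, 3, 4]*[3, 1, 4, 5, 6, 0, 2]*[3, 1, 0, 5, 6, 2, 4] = [6, 1, 3, 5, 0, 2, 4]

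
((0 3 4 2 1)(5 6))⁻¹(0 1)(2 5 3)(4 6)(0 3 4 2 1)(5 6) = (0 3)(1 6 4)(2 5)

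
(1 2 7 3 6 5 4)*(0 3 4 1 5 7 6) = (0 3)(1 2 6 7 4 5)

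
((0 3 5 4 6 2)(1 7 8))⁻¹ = (0 2 6 4 5 3)(1 8 7)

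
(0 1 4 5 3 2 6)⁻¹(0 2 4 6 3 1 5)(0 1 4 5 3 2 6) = (0 2 4 3 1 6 5)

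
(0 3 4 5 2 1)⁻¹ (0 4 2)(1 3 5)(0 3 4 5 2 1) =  (0 4 2)(1 3 5)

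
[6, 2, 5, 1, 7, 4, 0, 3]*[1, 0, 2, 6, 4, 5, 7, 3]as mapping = [0→7, 1→2, 2→5, 3→0, 4→3, 5→4, 6→1, 7→6]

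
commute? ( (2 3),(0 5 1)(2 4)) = no: (2 3) * (0 5 1)(2 4) = (0 5 1)(2 3 4),(0 5 1)(2 4) * (2 3) = (0 5 1)(2 4 3)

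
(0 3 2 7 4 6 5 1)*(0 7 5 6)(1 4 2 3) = (0 1 7 2 5 4)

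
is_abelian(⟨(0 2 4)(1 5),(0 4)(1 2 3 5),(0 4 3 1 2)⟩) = no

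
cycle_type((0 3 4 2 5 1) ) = 6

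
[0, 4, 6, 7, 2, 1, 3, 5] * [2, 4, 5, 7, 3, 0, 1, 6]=[2, 3, 1, 6, 5, 4, 7, 0]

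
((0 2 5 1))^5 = (0 2 5 1)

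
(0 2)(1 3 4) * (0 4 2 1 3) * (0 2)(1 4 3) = (0 4 1 2 3)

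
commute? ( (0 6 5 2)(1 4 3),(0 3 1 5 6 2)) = no: (0 6 5 2)(1 4 3)*(0 3 1 5 6 2) = (0 2 3 5)(1 4),(0 3 1 5 6 2)*(0 6 5 2)(1 4 3) = (0 1 2 6)(3 4)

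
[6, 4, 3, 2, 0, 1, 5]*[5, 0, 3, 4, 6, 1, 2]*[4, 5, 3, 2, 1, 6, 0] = [3, 0, 1, 2, 6, 4, 5]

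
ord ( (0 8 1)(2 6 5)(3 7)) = 6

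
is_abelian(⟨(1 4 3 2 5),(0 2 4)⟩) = no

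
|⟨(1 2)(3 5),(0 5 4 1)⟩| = 48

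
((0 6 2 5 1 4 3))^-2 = (0 4 5 6 3 1 2)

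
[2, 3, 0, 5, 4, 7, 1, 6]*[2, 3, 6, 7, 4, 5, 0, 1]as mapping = [0→6, 1→7, 2→2, 3→5, 4→4, 5→1, 6→3, 7→0]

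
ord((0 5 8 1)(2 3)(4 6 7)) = 12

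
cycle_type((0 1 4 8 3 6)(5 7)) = 2.6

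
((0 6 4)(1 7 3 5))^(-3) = (1 7 3 5)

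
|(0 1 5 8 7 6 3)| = 7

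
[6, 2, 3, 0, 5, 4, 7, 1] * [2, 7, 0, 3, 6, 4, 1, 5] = [1, 0, 3, 2, 4, 6, 5, 7]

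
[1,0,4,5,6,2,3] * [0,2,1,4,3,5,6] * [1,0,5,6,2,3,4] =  [5,1,6,3,4,0,2]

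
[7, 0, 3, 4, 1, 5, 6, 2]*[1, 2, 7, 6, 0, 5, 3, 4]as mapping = [0→4, 1→1, 2→6, 3→0, 4→2, 5→5, 6→3, 7→7]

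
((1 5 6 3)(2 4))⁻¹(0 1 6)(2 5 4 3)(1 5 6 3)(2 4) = (0 5 3)(1 4 6 2)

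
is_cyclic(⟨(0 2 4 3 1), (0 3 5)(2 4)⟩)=no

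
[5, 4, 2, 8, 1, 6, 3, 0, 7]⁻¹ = [7, 4, 2, 6, 1, 0, 5, 8, 3]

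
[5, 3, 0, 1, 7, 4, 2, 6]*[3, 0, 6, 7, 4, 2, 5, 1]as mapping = [0→2, 1→7, 2→3, 3→0, 4→1, 5→4, 6→6, 7→5]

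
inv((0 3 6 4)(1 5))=(0 4 6 3)(1 5)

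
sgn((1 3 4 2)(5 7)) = 1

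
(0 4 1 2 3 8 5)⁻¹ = (0 5 8 3 2 1 4)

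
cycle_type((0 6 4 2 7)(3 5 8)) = 3.5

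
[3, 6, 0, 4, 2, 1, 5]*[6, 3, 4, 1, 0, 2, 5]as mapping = [0→1, 1→5, 2→6, 3→0, 4→4, 5→3, 6→2]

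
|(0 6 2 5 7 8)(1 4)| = 6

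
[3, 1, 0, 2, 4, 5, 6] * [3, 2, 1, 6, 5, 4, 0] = [6, 2, 3, 1, 5, 4, 0]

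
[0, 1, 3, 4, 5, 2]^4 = [0, 1, 2, 3, 4, 5]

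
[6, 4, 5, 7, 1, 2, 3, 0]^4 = [0, 1, 2, 3, 4, 5, 6, 7]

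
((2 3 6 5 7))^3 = (2 5 3 7 6)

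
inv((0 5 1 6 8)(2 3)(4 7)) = (0 8 6 1 5)(2 3)(4 7)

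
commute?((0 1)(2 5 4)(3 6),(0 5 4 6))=no:(0 1)(2 5 4)(3 6) * (0 5 4 6)=(0 1 5 6 3)(2 4),(0 5 4 6) * (0 1)(2 5 4)(3 6)=(0 4 3 6 1)(2 5)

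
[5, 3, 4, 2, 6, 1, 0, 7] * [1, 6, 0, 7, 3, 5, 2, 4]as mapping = [0→5, 1→7, 2→3, 3→0, 4→2, 5→6, 6→1, 7→4]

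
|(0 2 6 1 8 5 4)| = 7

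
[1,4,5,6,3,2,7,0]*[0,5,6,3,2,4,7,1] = [5,2,4,7,3,6,1,0]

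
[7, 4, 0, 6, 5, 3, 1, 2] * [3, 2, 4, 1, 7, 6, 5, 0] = [0, 7, 3, 5, 6, 1, 2, 4]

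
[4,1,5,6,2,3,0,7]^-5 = [4,1,5,6,2,3,0,7]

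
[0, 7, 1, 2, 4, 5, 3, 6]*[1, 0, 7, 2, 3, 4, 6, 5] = [1, 5, 0, 7, 3, 4, 2, 6]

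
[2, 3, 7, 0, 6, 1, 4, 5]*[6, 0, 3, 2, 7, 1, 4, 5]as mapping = [0→3, 1→2, 2→5, 3→6, 4→4, 5→0, 6→7, 7→1]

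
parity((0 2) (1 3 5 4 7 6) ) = even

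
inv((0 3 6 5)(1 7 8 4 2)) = (0 5 6 3)(1 2 4 8 7)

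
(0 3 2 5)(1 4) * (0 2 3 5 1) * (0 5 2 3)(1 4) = (0 2 4 5 3)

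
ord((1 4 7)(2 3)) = 6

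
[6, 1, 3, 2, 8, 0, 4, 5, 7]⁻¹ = [5, 1, 3, 2, 6, 7, 0, 8, 4]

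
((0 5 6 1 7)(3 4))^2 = (0 6 7 5 1)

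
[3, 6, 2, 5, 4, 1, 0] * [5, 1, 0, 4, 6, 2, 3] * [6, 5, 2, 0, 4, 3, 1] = [4, 0, 6, 2, 1, 5, 3]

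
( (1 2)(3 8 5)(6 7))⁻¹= (1 2)(3 5 8)(6 7)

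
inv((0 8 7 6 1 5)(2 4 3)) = (0 5 1 6 7 8)(2 3 4)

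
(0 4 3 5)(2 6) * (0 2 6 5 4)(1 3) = (1 3 4)(2 5)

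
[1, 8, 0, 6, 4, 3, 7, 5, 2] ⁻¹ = [2, 0, 8, 5, 4, 7, 3, 6, 1] 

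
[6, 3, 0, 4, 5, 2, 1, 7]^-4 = [3, 5, 1, 2, 0, 6, 4, 7]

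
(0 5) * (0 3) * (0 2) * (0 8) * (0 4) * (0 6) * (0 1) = (0 5 3 2 8 4 6 1) 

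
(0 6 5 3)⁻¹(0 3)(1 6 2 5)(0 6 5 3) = (0 6)(1 5 2 3)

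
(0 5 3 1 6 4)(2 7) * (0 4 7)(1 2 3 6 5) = (0 1 5 6 7 3 2)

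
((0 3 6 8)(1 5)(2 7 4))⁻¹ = (0 8 6 3)(1 5)(2 4 7)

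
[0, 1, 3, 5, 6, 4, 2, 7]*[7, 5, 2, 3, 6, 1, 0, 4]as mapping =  [0→7, 1→5, 2→3, 3→1, 4→0, 5→6, 6→2, 7→4]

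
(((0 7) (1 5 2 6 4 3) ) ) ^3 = (0 7) (1 6) (2 3) (4 5) 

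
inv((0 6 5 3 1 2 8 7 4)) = (0 4 7 8 2 1 3 5 6)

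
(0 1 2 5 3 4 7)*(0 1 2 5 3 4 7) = (0 2 3 7 1 5 4)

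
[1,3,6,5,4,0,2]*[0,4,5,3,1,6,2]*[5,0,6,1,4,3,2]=[4,1,6,2,0,5,3]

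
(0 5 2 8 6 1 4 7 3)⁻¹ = (0 3 7 4 1 6 8 2 5)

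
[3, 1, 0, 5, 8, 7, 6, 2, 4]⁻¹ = [2, 1, 7, 0, 8, 3, 6, 5, 4]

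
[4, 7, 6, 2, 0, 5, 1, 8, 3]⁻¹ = [4, 6, 3, 8, 0, 5, 2, 1, 7]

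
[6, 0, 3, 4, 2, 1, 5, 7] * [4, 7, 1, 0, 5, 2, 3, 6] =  [3, 4, 0, 5, 1, 7, 2, 6]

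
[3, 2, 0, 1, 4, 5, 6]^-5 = [2, 3, 1, 0, 4, 5, 6]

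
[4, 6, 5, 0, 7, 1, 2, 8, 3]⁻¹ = [3, 5, 6, 8, 0, 2, 1, 4, 7]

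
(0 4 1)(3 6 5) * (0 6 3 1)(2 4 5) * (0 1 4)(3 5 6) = (0 6 2)(1 3 5 4)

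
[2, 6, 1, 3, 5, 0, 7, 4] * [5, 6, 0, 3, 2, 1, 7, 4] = [0, 7, 6, 3, 1, 5, 4, 2]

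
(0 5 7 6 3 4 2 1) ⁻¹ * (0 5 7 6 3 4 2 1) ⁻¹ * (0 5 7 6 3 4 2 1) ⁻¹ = (0 4 7 1 3 5 2 6) 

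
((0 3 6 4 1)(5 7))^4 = (0 1 4 6 3)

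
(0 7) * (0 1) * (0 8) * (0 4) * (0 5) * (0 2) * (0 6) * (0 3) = (0 7 1 8 4 5 2 6 3)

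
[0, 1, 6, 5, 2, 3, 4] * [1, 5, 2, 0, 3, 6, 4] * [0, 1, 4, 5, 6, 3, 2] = [1, 3, 6, 2, 4, 0, 5]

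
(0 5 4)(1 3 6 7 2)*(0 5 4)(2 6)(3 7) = (0 4 5)(1 7 6 3 2)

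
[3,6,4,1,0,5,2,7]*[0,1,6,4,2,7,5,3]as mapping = [0→4,1→5,2→2,3→1,4→0,5→7,6→6,7→3]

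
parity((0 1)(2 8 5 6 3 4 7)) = odd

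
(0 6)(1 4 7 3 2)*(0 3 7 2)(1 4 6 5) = (0 5 1 6 3)(2 4)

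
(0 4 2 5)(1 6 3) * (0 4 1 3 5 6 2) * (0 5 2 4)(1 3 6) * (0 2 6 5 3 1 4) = (0 1)(2 4 3 5)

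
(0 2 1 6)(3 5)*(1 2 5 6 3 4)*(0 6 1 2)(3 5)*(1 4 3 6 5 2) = (0 6 5 3 4 1 2)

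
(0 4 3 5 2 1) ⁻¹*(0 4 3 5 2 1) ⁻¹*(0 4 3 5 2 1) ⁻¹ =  (0 5) (1 3) (2 4) 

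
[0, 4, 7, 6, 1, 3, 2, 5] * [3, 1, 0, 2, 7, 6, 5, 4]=[3, 7, 4, 5, 1, 2, 0, 6]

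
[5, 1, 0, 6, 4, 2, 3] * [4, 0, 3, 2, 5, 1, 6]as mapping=[0→1, 1→0, 2→4, 3→6, 4→5, 5→3, 6→2]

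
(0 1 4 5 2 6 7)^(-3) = (0 2 1 6 4 7 5)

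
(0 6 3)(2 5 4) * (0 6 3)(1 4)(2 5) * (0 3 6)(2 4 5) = (0 6 3)(1 5)(2 4)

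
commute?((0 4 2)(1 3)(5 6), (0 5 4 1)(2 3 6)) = no:(0 4 2)(1 3)(5 6)*(0 5 4 1)(2 3 6) = (0 1 6 4 3)(2 5), (0 5 4 1)(2 3 6)*(0 4 2)(1 3)(5 6) = (0 6)(1 4 3 5 2)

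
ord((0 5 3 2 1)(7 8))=10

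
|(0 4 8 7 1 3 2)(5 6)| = 14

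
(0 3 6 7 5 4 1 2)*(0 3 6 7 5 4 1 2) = (0 6 5 1)(2 3 7 4)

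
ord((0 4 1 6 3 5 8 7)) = 8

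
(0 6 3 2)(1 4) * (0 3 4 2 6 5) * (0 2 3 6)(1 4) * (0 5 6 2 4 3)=(0 6 1)(3 5 4)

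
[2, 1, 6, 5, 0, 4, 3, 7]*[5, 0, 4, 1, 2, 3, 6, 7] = [4, 0, 6, 3, 5, 2, 1, 7]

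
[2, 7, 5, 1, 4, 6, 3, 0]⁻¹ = [7, 3, 0, 6, 4, 2, 5, 1]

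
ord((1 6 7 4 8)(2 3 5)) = 15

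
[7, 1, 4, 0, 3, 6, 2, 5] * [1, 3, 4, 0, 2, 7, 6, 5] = [5, 3, 2, 1, 0, 6, 4, 7]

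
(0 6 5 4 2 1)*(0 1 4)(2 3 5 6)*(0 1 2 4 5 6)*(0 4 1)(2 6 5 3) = (0 1 6 4 2 3 5)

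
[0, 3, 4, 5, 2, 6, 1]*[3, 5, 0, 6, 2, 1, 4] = [3, 6, 2, 1, 0, 4, 5]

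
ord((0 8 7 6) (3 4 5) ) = 12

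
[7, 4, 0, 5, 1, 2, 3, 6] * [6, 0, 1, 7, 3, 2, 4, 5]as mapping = [0→5, 1→3, 2→6, 3→2, 4→0, 5→1, 6→7, 7→4]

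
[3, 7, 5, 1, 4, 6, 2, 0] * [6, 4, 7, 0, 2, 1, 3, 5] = [0, 5, 1, 4, 2, 3, 7, 6]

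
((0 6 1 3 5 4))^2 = (0 1 5)(3 4 6)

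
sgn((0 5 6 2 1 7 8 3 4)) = 1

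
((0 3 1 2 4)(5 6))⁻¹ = (0 4 2 1 3)(5 6)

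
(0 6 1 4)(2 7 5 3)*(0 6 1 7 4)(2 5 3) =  (0 1)(2 4 6 7 3 5)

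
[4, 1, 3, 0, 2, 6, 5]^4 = [0, 1, 2, 3, 4, 5, 6]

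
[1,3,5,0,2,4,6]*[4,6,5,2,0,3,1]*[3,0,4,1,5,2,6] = [6,4,1,5,2,3,0]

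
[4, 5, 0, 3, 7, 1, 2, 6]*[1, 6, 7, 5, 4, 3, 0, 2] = [4, 3, 1, 5, 2, 6, 7, 0]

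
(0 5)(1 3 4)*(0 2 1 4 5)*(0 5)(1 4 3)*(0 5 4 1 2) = (0 4 3 5)(1 2)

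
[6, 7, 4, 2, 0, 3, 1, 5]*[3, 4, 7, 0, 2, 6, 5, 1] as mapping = [0→5, 1→1, 2→2, 3→7, 4→3, 5→0, 6→4, 7→6] 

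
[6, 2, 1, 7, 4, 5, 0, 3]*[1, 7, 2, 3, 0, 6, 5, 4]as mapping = [0→5, 1→2, 2→7, 3→4, 4→0, 5→6, 6→1, 7→3]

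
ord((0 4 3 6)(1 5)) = 4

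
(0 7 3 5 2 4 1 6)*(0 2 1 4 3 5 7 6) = (0 6 2 3 7 5 1)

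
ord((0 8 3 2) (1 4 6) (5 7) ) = 12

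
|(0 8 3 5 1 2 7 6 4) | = 9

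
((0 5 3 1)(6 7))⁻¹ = (0 1 3 5)(6 7)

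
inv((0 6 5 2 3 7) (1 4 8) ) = (0 7 3 2 5 6) (1 8 4) 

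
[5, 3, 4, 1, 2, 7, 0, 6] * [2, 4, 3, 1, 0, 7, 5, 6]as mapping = [0→7, 1→1, 2→0, 3→4, 4→3, 5→6, 6→2, 7→5]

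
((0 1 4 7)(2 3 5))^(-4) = (2 5 3)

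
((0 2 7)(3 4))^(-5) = (0 2 7)(3 4)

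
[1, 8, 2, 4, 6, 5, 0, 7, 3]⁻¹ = [6, 0, 2, 8, 3, 5, 4, 7, 1]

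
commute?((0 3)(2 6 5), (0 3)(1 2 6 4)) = no:(0 3)(2 6 5) * (0 3)(1 2 6 4) = (1 2 4)(5 6), (0 3)(1 2 6 4) * (0 3)(2 6 5) = (1 6 4)(2 5)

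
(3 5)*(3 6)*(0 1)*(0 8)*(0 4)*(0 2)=(0 1 8 4 2)(3 5 6)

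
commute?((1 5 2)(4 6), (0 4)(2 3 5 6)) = no:(1 5 2)(4 6) * (0 4)(2 3 5 6) = (0 4 2 1 6)(3 5), (0 4)(2 3 5 6) * (1 5 2)(4 6) = (0 6 1 5 4)(2 3)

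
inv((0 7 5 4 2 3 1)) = (0 1 3 2 4 5 7)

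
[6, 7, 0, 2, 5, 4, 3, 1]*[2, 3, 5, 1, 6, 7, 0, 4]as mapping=[0→0, 1→4, 2→2, 3→5, 4→7, 5→6, 6→1, 7→3]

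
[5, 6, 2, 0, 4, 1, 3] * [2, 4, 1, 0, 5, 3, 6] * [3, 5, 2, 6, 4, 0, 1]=[6, 1, 5, 2, 0, 4, 3]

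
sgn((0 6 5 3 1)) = 1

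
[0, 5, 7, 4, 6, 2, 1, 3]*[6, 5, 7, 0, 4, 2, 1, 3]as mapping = [0→6, 1→2, 2→3, 3→4, 4→1, 5→7, 6→5, 7→0]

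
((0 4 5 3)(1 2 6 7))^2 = (0 5)(1 6)(2 7)(3 4)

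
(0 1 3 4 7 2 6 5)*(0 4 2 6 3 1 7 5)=(0 7 6)(2 3)(4 5)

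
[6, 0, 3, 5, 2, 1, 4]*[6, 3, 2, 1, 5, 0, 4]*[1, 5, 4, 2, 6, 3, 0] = [6, 0, 5, 1, 4, 2, 3]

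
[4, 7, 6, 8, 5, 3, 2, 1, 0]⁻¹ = [8, 7, 6, 5, 0, 4, 2, 1, 3]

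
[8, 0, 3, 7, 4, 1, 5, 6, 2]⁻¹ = [1, 5, 8, 2, 4, 6, 7, 3, 0]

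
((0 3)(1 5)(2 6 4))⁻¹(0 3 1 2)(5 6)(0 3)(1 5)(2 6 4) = (0 5 6 3)(1 4)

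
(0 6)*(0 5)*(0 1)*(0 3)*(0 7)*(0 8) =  (0 6 5 1 3 7 8)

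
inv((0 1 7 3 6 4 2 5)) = (0 5 2 4 6 3 7 1)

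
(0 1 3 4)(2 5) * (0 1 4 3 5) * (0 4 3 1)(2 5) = (0 3 1 2 4)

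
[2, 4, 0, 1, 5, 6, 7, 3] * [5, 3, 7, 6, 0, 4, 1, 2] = [7, 0, 5, 3, 4, 1, 2, 6]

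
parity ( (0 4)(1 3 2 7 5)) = odd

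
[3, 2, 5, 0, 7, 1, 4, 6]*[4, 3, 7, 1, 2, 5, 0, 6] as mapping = [0→1, 1→7, 2→5, 3→4, 4→6, 5→3, 6→2, 7→0] 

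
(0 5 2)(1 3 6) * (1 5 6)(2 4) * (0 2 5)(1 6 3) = (0 3 6)(4 5)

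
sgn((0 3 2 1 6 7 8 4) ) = -1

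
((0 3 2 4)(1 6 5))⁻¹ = (0 4 2 3)(1 5 6)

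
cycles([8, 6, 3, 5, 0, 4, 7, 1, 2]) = (0 8 2 3 5 4)(1 6 7)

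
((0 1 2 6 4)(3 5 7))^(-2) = (0 6 1 4 2)(3 5 7)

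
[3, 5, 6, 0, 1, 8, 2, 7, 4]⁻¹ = [3, 4, 6, 0, 8, 1, 2, 7, 5]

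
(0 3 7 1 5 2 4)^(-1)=(0 4 2 5 1 7 3)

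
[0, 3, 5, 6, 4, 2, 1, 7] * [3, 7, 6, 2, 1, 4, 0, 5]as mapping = [0→3, 1→2, 2→4, 3→0, 4→1, 5→6, 6→7, 7→5]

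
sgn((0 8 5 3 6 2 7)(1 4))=-1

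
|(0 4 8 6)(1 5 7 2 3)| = 20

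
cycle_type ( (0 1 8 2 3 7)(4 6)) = 2.6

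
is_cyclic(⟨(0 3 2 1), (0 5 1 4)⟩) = no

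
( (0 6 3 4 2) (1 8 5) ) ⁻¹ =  (0 2 4 3 6) (1 5 8) 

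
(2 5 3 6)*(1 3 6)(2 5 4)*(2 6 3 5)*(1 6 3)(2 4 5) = (1 2 5)(3 6 4)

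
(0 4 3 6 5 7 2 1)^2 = (0 3 5 2)(1 4 6 7)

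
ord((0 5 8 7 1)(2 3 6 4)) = 20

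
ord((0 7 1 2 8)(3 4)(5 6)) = 10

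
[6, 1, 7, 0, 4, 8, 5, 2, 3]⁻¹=[3, 1, 7, 8, 4, 6, 0, 2, 5]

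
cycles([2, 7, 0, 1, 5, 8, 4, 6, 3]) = (0 2)(1 7 6 4 5 8 3)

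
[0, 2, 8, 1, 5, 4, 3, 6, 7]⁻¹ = [0, 3, 1, 6, 5, 4, 7, 8, 2]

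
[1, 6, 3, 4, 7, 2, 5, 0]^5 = [3, 4, 1, 6, 5, 0, 7, 2]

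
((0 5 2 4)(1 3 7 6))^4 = ()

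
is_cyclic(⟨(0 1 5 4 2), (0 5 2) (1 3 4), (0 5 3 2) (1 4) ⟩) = no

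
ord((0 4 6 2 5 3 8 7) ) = 8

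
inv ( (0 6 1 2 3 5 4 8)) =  (0 8 4 5 3 2 1 6)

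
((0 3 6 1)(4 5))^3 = (0 1 6 3)(4 5)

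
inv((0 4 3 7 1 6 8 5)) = (0 5 8 6 1 7 3 4)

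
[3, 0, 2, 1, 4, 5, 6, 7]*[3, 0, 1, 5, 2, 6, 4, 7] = [5, 3, 1, 0, 2, 6, 4, 7]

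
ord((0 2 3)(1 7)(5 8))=6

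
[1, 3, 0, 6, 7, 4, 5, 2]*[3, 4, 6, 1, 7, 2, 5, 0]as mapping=[0→4, 1→1, 2→3, 3→5, 4→0, 5→7, 6→2, 7→6]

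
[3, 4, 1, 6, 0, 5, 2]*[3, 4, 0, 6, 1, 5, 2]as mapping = [0→6, 1→1, 2→4, 3→2, 4→3, 5→5, 6→0]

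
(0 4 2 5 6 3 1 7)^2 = (0 2 6 1)(3 7 4 5)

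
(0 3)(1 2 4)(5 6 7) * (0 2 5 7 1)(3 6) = (0 6 1 5 3 2 4)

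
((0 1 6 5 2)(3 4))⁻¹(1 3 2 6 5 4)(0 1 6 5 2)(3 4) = (0 5 2 3 6 4)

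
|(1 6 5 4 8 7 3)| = 7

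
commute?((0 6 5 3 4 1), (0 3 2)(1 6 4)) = no:(0 6 5 3 4 1) * (0 3 2)(1 6 4) = (0 4 6 5 2)(1 3), (0 3 2)(1 6 4) * (0 6 5 3 4 1) = (0 4)(1 5 3 2 6)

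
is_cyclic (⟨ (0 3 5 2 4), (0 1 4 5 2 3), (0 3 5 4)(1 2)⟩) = no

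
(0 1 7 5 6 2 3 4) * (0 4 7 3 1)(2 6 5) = (1 3 7 2)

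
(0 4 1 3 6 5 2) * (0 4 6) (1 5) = (0 6 1 3) (2 4 5) 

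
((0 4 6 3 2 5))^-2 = (0 2 6)(3 4 5)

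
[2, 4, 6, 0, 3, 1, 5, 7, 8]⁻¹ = [3, 5, 0, 4, 1, 6, 2, 7, 8]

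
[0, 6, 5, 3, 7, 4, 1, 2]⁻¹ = [0, 6, 7, 3, 5, 2, 1, 4]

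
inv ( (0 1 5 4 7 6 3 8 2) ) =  (0 2 8 3 6 7 4 5 1) 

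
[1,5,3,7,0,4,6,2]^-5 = [4,0,3,7,5,1,6,2]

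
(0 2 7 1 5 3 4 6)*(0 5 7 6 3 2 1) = (0 1 7)(2 6 5)(3 4)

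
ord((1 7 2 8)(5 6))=4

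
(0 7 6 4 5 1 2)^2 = (0 6 5 2 7 4 1)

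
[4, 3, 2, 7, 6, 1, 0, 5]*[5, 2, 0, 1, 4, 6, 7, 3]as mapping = [0→4, 1→1, 2→0, 3→3, 4→7, 5→2, 6→5, 7→6]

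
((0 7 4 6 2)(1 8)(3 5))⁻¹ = (0 2 6 4 7)(1 8)(3 5)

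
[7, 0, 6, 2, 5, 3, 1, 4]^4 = [3, 5, 7, 0, 6, 1, 4, 2]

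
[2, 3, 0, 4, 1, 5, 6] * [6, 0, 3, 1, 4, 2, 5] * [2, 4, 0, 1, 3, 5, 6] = [1, 4, 6, 3, 2, 0, 5]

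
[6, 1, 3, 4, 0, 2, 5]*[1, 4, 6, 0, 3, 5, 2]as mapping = [0→2, 1→4, 2→0, 3→3, 4→1, 5→6, 6→5]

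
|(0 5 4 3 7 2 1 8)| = 8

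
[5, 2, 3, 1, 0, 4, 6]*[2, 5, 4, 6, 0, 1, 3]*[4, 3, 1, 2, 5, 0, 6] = [3, 5, 6, 0, 1, 4, 2]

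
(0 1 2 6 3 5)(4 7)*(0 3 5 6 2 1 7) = (0 7 4)(3 6 5)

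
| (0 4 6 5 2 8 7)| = 7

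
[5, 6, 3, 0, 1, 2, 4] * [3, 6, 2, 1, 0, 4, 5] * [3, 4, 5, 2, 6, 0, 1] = [6, 0, 4, 2, 1, 5, 3]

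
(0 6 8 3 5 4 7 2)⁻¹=(0 2 7 4 5 3 8 6)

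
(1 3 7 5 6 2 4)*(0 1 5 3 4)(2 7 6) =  (0 1 4 5 2)(3 6 7)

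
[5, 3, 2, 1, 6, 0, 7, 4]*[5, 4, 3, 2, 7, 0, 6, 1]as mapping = [0→0, 1→2, 2→3, 3→4, 4→6, 5→5, 6→1, 7→7]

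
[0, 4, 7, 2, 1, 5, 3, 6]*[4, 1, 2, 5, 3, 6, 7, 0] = [4, 3, 0, 2, 1, 6, 5, 7]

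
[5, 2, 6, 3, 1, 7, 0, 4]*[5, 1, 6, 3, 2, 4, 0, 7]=[4, 6, 0, 3, 1, 7, 5, 2]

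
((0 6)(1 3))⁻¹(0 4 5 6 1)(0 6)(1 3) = (0 3 6 4 5)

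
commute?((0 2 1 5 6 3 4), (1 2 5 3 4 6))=no:(0 2 1 5 6 3 4) * (1 2 5 3 4 6)=(0 5 1 3 6 4), (1 2 5 3 4 6) * (0 2 1 5 6 3 4)=(0 2 6 5 4 3)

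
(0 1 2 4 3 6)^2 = (0 2 3)(1 4 6)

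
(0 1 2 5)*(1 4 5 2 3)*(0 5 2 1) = (0 4 2 1 3)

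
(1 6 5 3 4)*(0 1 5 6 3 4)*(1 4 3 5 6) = (0 4 6 1 5 3)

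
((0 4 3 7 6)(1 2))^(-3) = (0 3 6 4 7)(1 2)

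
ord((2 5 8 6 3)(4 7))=10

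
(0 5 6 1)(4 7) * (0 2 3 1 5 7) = (0 7 4)(1 2 3)(5 6)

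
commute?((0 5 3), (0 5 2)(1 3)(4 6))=no:(0 5 3) * (0 5 2)(1 3)(4 6)=(0 2)(1 3 5)(4 6), (0 5 2)(1 3)(4 6) * (0 5 3)=(0 3 1)(2 5)(4 6)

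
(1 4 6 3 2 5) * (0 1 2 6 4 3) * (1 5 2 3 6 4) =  (0 5 3 4 1 6)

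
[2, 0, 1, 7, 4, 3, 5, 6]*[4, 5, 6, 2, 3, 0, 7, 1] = [6, 4, 5, 1, 3, 2, 0, 7]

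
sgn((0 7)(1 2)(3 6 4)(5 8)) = -1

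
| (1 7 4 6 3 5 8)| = 7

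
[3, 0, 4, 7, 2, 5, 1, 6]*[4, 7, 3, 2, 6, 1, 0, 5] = [2, 4, 6, 5, 3, 1, 7, 0]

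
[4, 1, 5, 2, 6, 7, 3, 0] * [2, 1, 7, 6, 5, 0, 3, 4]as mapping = [0→5, 1→1, 2→0, 3→7, 4→3, 5→4, 6→6, 7→2]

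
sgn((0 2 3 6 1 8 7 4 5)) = 1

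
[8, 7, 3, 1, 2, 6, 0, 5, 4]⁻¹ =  [6, 3, 4, 2, 8, 7, 5, 1, 0]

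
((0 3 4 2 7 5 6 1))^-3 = (0 5 4 1 7 3 6 2)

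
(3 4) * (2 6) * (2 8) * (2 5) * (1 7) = (1 7) (2 6 8 5) (3 4) 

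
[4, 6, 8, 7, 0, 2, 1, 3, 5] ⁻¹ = [4, 6, 5, 7, 0, 8, 1, 3, 2] 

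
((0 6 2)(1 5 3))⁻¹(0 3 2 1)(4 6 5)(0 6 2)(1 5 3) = (0 5 6 1)(2 3 4)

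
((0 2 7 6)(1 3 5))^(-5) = (0 6 7 2)(1 3 5)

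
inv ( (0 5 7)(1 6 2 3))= (0 7 5)(1 3 2 6)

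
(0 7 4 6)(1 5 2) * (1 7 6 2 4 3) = (0 6)(1 5 4 2 7 3)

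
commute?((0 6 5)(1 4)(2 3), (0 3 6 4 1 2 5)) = no:(0 6 5)(1 4)(2 3) * (0 3 6 4 1 2 5) = (0 4 2 6)(3 5), (0 3 6 4 1 2 5) * (0 6 5)(1 4)(2 3) = (0 2)(1 3 5 6)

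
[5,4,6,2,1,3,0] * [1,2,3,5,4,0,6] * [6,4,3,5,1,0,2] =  [6,1,2,5,3,0,4]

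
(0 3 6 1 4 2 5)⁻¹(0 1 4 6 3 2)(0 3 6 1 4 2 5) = (1 6 5 3 4 2)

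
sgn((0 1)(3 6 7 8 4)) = -1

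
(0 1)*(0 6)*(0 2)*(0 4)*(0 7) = (0 1 6 2 4 7)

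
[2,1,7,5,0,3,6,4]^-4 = [0,1,2,3,4,5,6,7]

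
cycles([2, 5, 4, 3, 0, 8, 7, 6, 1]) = (0 2 4)(1 5 8)(6 7)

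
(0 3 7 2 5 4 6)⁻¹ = (0 6 4 5 2 7 3)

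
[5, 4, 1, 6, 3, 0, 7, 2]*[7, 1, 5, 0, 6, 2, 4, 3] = [2, 6, 1, 4, 0, 7, 3, 5]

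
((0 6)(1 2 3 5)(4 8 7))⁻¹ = (0 6)(1 5 3 2)(4 7 8)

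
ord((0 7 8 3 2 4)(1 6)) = 6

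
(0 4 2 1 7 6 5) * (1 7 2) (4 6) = (0 6 5) (1 2 7 4) 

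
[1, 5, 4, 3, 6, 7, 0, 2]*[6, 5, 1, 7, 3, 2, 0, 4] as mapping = [0→5, 1→2, 2→3, 3→7, 4→0, 5→4, 6→6, 7→1] 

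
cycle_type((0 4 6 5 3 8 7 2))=8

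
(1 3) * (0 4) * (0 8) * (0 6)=(0 4 8 6)(1 3)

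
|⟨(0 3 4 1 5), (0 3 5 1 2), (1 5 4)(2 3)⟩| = 720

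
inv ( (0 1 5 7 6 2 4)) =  (0 4 2 6 7 5 1)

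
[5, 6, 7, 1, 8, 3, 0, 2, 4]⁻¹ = [6, 3, 7, 5, 8, 0, 1, 2, 4]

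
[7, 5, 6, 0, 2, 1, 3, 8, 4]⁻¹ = [3, 5, 4, 6, 8, 1, 2, 0, 7]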